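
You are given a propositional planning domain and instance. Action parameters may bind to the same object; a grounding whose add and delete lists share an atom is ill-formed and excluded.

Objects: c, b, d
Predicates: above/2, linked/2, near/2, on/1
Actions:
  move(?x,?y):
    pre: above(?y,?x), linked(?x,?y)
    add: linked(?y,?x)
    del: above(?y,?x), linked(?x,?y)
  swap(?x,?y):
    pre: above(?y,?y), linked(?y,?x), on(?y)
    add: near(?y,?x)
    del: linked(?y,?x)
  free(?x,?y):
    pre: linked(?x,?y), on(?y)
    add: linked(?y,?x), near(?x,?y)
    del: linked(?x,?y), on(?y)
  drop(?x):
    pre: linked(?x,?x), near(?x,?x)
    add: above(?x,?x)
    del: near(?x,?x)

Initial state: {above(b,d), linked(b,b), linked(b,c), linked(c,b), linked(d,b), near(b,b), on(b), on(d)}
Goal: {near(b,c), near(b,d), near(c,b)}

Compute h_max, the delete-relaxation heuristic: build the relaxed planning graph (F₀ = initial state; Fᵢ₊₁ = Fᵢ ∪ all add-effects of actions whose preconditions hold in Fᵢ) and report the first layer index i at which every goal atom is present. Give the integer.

F0 = init (8 atoms)
F1 = F0 ∪ {above(b,b), linked(b,d), near(c,b), near(d,b)}  (12 atoms)
F2 = F1 ∪ {near(b,c), near(b,d)}  (14 atoms)
goal ⊆ F2  ⇒  h_max = 2

2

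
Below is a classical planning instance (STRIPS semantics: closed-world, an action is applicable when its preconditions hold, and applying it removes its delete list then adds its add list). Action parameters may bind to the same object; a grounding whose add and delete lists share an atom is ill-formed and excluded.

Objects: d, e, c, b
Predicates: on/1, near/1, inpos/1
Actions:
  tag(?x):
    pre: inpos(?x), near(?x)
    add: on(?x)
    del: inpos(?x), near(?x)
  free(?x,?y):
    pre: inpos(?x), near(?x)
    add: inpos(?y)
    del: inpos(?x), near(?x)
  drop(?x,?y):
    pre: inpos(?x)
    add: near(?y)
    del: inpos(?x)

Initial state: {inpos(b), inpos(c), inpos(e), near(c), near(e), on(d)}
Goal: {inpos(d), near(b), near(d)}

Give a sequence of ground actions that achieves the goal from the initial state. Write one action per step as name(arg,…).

free(e,d); drop(c,d); drop(b,b)

1. free(e,d)  →  {inpos(b), inpos(c), inpos(d), near(c), on(d)}
2. drop(c,d)  →  {inpos(b), inpos(d), near(c), near(d), on(d)}
3. drop(b,b)  →  {inpos(d), near(b), near(c), near(d), on(d)}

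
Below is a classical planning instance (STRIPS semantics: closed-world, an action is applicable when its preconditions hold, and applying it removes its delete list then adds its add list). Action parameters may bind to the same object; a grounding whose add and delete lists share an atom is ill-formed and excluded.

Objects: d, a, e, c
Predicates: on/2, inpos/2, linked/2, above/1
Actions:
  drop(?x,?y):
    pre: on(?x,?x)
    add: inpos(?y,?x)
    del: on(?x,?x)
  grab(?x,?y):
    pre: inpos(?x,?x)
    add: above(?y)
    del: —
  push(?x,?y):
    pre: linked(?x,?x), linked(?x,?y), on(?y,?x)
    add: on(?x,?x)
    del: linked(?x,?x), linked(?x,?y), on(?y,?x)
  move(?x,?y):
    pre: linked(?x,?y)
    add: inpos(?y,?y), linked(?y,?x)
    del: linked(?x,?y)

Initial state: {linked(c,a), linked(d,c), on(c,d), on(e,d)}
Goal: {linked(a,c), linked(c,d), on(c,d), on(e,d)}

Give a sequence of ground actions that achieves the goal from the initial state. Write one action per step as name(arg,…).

1. move(d,c)  →  {inpos(c,c), linked(c,a), linked(c,d), on(c,d), on(e,d)}
2. move(c,a)  →  {inpos(a,a), inpos(c,c), linked(a,c), linked(c,d), on(c,d), on(e,d)}

move(d,c); move(c,a)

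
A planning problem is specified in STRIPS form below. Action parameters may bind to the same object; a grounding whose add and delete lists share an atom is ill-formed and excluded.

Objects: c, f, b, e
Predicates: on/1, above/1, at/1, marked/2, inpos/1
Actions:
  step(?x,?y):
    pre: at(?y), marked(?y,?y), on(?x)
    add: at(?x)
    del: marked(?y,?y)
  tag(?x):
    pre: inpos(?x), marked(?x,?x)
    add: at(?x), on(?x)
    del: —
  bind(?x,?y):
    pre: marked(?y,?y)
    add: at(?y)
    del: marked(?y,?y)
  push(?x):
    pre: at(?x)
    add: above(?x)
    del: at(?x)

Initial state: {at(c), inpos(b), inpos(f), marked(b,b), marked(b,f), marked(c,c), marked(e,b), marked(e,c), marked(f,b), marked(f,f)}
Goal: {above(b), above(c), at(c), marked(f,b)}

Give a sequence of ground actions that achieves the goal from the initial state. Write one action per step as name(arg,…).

tag(b); push(c); bind(c,c); push(b)

1. tag(b)  →  {at(b), at(c), inpos(b), inpos(f), marked(b,b), marked(b,f), marked(c,c), marked(e,b), marked(e,c), marked(f,b), marked(f,f), on(b)}
2. push(c)  →  {above(c), at(b), inpos(b), inpos(f), marked(b,b), marked(b,f), marked(c,c), marked(e,b), marked(e,c), marked(f,b), marked(f,f), on(b)}
3. bind(c,c)  →  {above(c), at(b), at(c), inpos(b), inpos(f), marked(b,b), marked(b,f), marked(e,b), marked(e,c), marked(f,b), marked(f,f), on(b)}
4. push(b)  →  {above(b), above(c), at(c), inpos(b), inpos(f), marked(b,b), marked(b,f), marked(e,b), marked(e,c), marked(f,b), marked(f,f), on(b)}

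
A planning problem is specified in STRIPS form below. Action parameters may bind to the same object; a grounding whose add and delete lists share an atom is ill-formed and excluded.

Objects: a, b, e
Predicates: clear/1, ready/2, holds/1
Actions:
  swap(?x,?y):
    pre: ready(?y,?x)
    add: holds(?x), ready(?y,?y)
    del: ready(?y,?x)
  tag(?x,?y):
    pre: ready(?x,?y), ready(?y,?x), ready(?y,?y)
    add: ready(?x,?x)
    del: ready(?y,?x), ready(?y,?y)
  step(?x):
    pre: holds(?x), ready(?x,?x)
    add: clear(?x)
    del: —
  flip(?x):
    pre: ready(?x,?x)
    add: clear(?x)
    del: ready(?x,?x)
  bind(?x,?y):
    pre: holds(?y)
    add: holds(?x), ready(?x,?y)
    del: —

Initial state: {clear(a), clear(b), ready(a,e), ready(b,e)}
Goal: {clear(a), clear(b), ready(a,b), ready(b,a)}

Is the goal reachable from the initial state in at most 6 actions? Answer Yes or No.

Yes

1. swap(e,a)  →  {clear(a), clear(b), holds(e), ready(a,a), ready(b,e)}
2. bind(a,e)  →  {clear(a), clear(b), holds(a), holds(e), ready(a,a), ready(a,e), ready(b,e)}
3. bind(b,a)  →  {clear(a), clear(b), holds(a), holds(b), holds(e), ready(a,a), ready(a,e), ready(b,a), ready(b,e)}
4. bind(a,b)  →  {clear(a), clear(b), holds(a), holds(b), holds(e), ready(a,a), ready(a,b), ready(a,e), ready(b,a), ready(b,e)}
optimal plan length = 4; 4 ≤ 6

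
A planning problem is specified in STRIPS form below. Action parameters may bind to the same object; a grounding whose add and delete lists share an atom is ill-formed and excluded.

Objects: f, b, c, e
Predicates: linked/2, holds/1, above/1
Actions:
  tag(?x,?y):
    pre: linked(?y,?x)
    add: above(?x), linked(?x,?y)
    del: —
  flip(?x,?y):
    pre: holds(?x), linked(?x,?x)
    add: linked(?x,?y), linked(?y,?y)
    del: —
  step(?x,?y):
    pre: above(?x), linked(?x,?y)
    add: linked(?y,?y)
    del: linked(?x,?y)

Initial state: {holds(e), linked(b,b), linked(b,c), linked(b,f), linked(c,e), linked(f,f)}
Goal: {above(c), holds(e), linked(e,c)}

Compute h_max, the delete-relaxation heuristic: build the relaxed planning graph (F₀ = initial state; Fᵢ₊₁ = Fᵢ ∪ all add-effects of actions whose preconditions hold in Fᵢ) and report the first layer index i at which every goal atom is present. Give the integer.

F0 = init (6 atoms)
F1 = F0 ∪ {above(b), above(c), above(e), above(f), linked(c,b), linked(e,c), linked(f,b)}  (13 atoms)
goal ⊆ F1  ⇒  h_max = 1

1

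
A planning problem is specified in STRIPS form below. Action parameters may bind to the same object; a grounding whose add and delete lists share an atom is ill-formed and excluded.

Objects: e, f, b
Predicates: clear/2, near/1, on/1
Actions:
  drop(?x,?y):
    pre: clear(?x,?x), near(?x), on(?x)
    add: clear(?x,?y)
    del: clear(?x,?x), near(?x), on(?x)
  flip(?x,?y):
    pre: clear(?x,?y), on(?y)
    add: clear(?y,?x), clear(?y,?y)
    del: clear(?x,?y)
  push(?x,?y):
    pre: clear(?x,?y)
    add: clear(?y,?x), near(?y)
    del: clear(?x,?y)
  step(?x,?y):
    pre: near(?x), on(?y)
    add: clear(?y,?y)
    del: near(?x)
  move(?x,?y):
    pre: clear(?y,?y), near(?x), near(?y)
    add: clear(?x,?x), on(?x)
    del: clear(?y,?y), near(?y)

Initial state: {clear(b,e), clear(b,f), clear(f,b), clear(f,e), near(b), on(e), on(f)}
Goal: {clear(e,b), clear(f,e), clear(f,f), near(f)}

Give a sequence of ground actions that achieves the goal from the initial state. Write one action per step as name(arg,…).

flip(b,e); push(b,f); step(b,f)

1. flip(b,e)  →  {clear(b,f), clear(e,b), clear(e,e), clear(f,b), clear(f,e), near(b), on(e), on(f)}
2. push(b,f)  →  {clear(e,b), clear(e,e), clear(f,b), clear(f,e), near(b), near(f), on(e), on(f)}
3. step(b,f)  →  {clear(e,b), clear(e,e), clear(f,b), clear(f,e), clear(f,f), near(f), on(e), on(f)}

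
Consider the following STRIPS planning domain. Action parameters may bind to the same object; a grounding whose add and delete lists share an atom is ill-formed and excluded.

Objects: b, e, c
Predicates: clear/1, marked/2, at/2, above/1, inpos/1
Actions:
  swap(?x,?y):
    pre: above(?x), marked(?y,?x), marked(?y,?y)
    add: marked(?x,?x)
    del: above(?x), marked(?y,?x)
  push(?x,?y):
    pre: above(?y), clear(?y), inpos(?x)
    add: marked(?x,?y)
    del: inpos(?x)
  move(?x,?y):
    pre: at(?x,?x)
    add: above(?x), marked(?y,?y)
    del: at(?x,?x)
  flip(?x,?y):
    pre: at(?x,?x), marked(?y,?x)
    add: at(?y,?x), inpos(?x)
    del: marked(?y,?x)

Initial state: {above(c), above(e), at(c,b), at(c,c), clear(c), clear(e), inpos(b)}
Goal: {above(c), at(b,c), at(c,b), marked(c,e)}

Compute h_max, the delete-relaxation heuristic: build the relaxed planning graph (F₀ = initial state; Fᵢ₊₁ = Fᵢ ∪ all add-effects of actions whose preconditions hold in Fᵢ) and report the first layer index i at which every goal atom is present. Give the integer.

F0 = init (7 atoms)
F1 = F0 ∪ {marked(b,b), marked(b,c), marked(b,e), marked(c,c), marked(e,e)}  (12 atoms)
F2 = F1 ∪ {at(b,c), inpos(c)}  (14 atoms)
F3 = F2 ∪ {marked(c,e)}  (15 atoms)
goal ⊆ F3  ⇒  h_max = 3

3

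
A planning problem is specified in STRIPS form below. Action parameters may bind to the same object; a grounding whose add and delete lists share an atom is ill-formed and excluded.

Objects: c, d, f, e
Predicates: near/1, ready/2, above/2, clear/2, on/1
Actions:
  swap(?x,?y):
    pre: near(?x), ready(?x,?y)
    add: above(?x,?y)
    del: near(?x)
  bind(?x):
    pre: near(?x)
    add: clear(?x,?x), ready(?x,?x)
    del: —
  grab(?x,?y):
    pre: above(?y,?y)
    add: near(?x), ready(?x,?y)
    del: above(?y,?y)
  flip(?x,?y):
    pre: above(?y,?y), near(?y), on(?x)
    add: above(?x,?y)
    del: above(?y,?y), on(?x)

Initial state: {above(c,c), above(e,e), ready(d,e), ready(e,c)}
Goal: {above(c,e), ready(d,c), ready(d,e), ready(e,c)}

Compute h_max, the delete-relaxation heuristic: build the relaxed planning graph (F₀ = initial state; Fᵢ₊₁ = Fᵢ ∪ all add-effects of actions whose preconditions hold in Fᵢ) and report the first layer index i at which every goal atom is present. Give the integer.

F0 = init (4 atoms)
F1 = F0 ∪ {near(c), near(d), near(e), near(f), ready(c,c), ready(c,e), ready(d,c), ready(e,e), ready(f,c), ready(f,e)}  (14 atoms)
F2 = F1 ∪ {above(c,e), above(d,c), above(d,e), above(e,c), above(f,c), above(f,e), clear(c,c), clear(d,d), clear(e,e), clear(f,f), ready(d,d), ready(f,f)}  (26 atoms)
goal ⊆ F2  ⇒  h_max = 2

2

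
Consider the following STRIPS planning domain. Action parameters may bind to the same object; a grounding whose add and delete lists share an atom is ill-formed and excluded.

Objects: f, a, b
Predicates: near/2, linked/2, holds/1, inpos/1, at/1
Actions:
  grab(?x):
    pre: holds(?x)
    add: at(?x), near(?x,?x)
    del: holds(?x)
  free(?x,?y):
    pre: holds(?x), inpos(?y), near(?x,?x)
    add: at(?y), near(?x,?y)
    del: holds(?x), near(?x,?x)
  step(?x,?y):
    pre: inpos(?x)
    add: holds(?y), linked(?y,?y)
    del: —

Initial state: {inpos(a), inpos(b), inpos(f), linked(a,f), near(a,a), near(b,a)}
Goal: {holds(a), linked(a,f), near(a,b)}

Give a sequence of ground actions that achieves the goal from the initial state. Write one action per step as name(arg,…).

step(f,a); free(a,b); step(f,a)

1. step(f,a)  →  {holds(a), inpos(a), inpos(b), inpos(f), linked(a,a), linked(a,f), near(a,a), near(b,a)}
2. free(a,b)  →  {at(b), inpos(a), inpos(b), inpos(f), linked(a,a), linked(a,f), near(a,b), near(b,a)}
3. step(f,a)  →  {at(b), holds(a), inpos(a), inpos(b), inpos(f), linked(a,a), linked(a,f), near(a,b), near(b,a)}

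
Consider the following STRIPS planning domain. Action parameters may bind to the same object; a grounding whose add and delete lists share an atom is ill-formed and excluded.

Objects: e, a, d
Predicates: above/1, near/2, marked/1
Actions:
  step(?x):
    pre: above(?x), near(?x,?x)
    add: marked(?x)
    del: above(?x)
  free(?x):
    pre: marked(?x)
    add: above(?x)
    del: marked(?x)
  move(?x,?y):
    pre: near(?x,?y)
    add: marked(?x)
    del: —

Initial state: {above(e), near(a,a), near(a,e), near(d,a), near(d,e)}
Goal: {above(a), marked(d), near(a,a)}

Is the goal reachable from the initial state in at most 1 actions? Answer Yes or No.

1. move(a,e)  →  {above(e), marked(a), near(a,a), near(a,e), near(d,a), near(d,e)}
2. free(a)  →  {above(a), above(e), near(a,a), near(a,e), near(d,a), near(d,e)}
3. move(d,e)  →  {above(a), above(e), marked(d), near(a,a), near(a,e), near(d,a), near(d,e)}
optimal plan length = 3; 3 > 1

No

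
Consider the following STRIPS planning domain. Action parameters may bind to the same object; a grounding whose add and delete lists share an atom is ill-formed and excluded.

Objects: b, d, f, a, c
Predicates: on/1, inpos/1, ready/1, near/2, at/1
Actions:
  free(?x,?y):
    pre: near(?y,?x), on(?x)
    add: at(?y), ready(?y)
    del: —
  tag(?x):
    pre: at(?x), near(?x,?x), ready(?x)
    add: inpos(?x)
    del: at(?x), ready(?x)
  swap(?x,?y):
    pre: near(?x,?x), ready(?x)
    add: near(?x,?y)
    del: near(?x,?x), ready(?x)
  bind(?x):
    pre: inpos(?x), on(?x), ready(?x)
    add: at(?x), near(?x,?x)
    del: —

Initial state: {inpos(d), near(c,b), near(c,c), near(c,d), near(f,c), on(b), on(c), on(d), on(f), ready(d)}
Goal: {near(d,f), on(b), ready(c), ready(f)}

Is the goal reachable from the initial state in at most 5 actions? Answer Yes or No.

Yes

1. free(b,c)  →  {at(c), inpos(d), near(c,b), near(c,c), near(c,d), near(f,c), on(b), on(c), on(d), on(f), ready(c), ready(d)}
2. free(c,f)  →  {at(c), at(f), inpos(d), near(c,b), near(c,c), near(c,d), near(f,c), on(b), on(c), on(d), on(f), ready(c), ready(d), ready(f)}
3. bind(d)  →  {at(c), at(d), at(f), inpos(d), near(c,b), near(c,c), near(c,d), near(d,d), near(f,c), on(b), on(c), on(d), on(f), ready(c), ready(d), ready(f)}
4. swap(d,f)  →  {at(c), at(d), at(f), inpos(d), near(c,b), near(c,c), near(c,d), near(d,f), near(f,c), on(b), on(c), on(d), on(f), ready(c), ready(f)}
optimal plan length = 4; 4 ≤ 5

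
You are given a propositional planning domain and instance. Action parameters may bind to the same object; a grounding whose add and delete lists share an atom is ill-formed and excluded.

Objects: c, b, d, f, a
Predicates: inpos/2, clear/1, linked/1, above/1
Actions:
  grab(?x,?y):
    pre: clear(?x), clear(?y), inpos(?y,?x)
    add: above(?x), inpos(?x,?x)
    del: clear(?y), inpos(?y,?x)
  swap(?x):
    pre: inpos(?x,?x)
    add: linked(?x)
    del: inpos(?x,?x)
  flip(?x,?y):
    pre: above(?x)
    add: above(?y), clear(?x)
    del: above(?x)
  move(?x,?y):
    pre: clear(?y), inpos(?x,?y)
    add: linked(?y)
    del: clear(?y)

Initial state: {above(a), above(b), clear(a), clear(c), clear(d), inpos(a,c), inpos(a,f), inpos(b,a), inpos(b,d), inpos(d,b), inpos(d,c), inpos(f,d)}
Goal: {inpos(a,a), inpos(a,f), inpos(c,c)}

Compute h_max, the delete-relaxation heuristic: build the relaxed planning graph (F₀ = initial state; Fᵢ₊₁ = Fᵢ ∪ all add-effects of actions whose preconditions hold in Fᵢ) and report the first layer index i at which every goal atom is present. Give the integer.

2

F0 = init (12 atoms)
F1 = F0 ∪ {above(c), above(d), above(f), clear(b), inpos(c,c), linked(a), linked(c), linked(d)}  (20 atoms)
F2 = F1 ∪ {clear(f), inpos(a,a), inpos(b,b), inpos(d,d), linked(b)}  (25 atoms)
goal ⊆ F2  ⇒  h_max = 2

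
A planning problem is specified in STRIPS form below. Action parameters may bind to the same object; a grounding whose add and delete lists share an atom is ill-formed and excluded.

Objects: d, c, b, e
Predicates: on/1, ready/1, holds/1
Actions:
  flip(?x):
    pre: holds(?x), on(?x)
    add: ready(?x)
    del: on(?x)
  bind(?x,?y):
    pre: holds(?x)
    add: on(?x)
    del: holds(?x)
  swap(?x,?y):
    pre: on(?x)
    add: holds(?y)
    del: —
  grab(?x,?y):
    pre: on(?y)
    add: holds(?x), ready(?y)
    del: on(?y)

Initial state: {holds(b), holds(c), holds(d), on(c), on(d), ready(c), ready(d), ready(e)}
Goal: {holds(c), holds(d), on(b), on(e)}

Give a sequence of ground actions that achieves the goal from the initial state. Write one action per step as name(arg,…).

bind(b,d); swap(d,e); bind(e,d)

1. bind(b,d)  →  {holds(c), holds(d), on(b), on(c), on(d), ready(c), ready(d), ready(e)}
2. swap(d,e)  →  {holds(c), holds(d), holds(e), on(b), on(c), on(d), ready(c), ready(d), ready(e)}
3. bind(e,d)  →  {holds(c), holds(d), on(b), on(c), on(d), on(e), ready(c), ready(d), ready(e)}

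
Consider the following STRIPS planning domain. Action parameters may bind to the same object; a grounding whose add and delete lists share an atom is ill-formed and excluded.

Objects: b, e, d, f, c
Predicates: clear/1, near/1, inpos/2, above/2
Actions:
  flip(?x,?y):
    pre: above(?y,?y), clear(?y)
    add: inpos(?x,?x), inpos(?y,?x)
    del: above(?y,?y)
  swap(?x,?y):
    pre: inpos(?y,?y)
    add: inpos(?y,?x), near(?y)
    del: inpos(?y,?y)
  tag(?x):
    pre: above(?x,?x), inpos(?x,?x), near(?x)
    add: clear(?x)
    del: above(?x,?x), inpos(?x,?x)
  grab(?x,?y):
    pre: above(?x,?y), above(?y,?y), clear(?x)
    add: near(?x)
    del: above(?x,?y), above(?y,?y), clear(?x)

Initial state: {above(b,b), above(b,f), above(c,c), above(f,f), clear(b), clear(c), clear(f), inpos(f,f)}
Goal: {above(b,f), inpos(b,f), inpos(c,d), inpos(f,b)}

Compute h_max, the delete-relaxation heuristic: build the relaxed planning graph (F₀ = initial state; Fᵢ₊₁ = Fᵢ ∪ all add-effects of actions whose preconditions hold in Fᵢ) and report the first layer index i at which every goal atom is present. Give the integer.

1

F0 = init (8 atoms)
F1 = F0 ∪ {inpos(b,b), inpos(b,c), inpos(b,d), inpos(b,e), inpos(b,f), inpos(c,b), inpos(c,c), inpos(c,d), inpos(c,e), inpos(c,f), inpos(d,d), inpos(e,e), inpos(f,b), inpos(f,c), inpos(f,d), inpos(f,e), near(b), near(c), near(f)}  (27 atoms)
goal ⊆ F1  ⇒  h_max = 1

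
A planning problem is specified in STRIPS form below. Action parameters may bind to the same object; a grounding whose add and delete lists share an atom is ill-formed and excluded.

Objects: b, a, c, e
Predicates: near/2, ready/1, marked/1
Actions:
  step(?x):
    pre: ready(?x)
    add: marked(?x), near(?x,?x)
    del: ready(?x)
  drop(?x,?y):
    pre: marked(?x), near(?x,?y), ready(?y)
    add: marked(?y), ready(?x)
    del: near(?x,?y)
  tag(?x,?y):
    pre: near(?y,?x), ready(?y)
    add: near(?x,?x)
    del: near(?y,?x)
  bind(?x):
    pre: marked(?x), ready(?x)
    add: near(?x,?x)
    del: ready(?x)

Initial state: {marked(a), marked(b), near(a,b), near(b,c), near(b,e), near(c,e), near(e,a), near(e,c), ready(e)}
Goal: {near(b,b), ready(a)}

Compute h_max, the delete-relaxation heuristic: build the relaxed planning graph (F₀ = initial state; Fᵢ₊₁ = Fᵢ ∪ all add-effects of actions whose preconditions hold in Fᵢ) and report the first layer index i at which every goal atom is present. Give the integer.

2

F0 = init (9 atoms)
F1 = F0 ∪ {marked(e), near(a,a), near(c,c), near(e,e), ready(b)}  (14 atoms)
F2 = F1 ∪ {near(b,b), ready(a)}  (16 atoms)
goal ⊆ F2  ⇒  h_max = 2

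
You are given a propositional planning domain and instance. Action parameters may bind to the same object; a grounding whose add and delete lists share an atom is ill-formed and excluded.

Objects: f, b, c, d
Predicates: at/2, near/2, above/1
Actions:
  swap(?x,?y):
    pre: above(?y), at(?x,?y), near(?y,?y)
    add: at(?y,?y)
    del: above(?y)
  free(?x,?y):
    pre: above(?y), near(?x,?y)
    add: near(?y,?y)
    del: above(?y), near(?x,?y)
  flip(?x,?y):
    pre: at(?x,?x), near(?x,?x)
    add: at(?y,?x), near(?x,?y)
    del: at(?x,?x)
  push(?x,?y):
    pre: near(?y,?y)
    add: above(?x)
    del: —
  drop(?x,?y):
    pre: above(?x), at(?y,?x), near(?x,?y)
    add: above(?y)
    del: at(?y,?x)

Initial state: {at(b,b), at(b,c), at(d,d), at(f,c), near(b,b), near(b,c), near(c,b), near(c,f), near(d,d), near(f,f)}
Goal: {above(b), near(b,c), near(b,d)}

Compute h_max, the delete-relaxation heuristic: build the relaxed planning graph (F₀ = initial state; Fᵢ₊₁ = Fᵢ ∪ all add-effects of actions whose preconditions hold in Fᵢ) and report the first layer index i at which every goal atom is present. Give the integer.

F0 = init (10 atoms)
F1 = F0 ∪ {above(b), above(c), above(d), above(f), at(b,d), at(c,b), at(c,d), at(d,b), at(f,b), at(f,d), near(b,d), near(b,f), near(d,b), near(d,c), near(d,f)}  (25 atoms)
goal ⊆ F1  ⇒  h_max = 1

1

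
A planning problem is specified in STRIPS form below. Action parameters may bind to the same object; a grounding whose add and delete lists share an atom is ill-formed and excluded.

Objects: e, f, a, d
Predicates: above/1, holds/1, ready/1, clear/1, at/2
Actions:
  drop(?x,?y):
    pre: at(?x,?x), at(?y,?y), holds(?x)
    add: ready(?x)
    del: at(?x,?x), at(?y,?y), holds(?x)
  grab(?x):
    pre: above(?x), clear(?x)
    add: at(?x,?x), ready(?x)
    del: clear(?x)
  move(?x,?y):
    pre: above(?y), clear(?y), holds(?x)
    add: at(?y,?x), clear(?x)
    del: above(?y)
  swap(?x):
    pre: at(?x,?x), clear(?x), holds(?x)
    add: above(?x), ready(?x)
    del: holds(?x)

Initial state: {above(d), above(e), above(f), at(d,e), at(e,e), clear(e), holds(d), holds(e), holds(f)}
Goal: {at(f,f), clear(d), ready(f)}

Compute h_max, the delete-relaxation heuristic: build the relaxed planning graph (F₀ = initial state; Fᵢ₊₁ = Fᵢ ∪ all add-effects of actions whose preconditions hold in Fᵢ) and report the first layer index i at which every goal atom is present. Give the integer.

F0 = init (9 atoms)
F1 = F0 ∪ {at(e,d), at(e,f), clear(d), clear(f), ready(e)}  (14 atoms)
F2 = F1 ∪ {at(d,d), at(d,f), at(f,d), at(f,e), at(f,f), ready(d), ready(f)}  (21 atoms)
goal ⊆ F2  ⇒  h_max = 2

2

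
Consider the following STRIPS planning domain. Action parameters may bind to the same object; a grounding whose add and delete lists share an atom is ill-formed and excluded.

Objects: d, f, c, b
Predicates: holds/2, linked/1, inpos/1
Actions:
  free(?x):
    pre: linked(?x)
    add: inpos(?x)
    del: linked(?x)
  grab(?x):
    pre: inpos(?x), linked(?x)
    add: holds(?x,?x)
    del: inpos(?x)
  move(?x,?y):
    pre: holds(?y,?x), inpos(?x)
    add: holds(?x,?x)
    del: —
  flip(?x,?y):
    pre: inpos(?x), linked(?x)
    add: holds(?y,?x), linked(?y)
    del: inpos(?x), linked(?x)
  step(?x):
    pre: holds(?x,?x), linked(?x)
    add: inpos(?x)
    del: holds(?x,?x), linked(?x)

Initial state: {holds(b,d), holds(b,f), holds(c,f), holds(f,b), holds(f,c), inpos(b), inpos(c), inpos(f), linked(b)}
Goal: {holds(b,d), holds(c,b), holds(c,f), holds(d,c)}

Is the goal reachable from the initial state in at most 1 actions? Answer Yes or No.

1. flip(b,c)  →  {holds(b,d), holds(b,f), holds(c,b), holds(c,f), holds(f,b), holds(f,c), inpos(c), inpos(f), linked(c)}
2. flip(c,d)  →  {holds(b,d), holds(b,f), holds(c,b), holds(c,f), holds(d,c), holds(f,b), holds(f,c), inpos(f), linked(d)}
optimal plan length = 2; 2 > 1

No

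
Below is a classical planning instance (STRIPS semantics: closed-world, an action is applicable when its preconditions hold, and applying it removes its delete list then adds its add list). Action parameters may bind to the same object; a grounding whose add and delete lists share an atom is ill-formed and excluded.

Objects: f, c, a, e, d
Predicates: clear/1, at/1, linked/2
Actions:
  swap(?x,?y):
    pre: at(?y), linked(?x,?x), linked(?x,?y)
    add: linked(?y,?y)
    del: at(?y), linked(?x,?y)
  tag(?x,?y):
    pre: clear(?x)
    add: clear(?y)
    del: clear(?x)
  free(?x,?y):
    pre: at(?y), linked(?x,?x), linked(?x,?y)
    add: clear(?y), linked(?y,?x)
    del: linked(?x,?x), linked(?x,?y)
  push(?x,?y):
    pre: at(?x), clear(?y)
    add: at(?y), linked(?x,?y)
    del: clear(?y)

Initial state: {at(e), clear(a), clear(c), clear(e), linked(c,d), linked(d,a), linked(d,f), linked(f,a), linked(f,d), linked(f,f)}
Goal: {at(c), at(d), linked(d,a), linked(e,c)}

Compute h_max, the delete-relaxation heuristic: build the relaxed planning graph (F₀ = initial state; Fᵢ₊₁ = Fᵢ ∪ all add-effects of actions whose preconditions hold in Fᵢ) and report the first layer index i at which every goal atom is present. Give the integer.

2

F0 = init (10 atoms)
F1 = F0 ∪ {at(a), at(c), clear(d), clear(f), linked(e,a), linked(e,c), linked(e,e)}  (17 atoms)
F2 = F1 ∪ {at(d), at(f), linked(a,a), linked(a,c), linked(a,d), linked(a,e), linked(a,f), linked(c,a), linked(c,c), linked(c,e), linked(c,f), linked(e,d), linked(e,f)}  (30 atoms)
goal ⊆ F2  ⇒  h_max = 2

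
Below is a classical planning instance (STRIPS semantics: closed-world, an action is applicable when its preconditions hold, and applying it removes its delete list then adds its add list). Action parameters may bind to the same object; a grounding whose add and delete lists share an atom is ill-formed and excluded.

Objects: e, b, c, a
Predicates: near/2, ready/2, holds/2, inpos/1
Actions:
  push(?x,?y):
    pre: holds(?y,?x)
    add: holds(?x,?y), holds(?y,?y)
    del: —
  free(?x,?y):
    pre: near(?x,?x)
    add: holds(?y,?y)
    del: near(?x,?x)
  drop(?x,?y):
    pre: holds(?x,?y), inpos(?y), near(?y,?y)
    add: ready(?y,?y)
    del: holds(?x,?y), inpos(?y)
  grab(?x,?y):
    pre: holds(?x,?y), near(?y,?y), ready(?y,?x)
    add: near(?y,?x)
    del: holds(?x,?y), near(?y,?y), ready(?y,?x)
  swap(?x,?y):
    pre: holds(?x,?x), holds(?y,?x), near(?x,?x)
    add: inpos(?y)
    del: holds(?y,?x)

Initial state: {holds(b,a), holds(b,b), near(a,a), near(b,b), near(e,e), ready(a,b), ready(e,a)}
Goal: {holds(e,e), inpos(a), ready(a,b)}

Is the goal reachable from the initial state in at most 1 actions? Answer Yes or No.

No

1. push(a,b)  →  {holds(a,b), holds(b,a), holds(b,b), near(a,a), near(b,b), near(e,e), ready(a,b), ready(e,a)}
2. free(e,e)  →  {holds(a,b), holds(b,a), holds(b,b), holds(e,e), near(a,a), near(b,b), ready(a,b), ready(e,a)}
3. swap(b,a)  →  {holds(b,a), holds(b,b), holds(e,e), inpos(a), near(a,a), near(b,b), ready(a,b), ready(e,a)}
optimal plan length = 3; 3 > 1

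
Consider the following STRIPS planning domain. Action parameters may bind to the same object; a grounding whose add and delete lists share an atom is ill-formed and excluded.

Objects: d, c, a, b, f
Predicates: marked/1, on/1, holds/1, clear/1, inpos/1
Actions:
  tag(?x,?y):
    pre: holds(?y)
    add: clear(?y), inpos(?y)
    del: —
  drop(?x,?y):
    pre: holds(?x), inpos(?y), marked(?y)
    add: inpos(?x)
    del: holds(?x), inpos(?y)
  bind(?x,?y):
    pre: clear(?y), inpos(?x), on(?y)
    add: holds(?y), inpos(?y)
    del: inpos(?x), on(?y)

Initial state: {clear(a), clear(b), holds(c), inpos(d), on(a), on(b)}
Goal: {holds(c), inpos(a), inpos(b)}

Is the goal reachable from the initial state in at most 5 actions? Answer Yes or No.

1. tag(d,c)  →  {clear(a), clear(b), clear(c), holds(c), inpos(c), inpos(d), on(a), on(b)}
2. bind(d,a)  →  {clear(a), clear(b), clear(c), holds(a), holds(c), inpos(a), inpos(c), on(b)}
3. bind(c,b)  →  {clear(a), clear(b), clear(c), holds(a), holds(b), holds(c), inpos(a), inpos(b)}
optimal plan length = 3; 3 ≤ 5

Yes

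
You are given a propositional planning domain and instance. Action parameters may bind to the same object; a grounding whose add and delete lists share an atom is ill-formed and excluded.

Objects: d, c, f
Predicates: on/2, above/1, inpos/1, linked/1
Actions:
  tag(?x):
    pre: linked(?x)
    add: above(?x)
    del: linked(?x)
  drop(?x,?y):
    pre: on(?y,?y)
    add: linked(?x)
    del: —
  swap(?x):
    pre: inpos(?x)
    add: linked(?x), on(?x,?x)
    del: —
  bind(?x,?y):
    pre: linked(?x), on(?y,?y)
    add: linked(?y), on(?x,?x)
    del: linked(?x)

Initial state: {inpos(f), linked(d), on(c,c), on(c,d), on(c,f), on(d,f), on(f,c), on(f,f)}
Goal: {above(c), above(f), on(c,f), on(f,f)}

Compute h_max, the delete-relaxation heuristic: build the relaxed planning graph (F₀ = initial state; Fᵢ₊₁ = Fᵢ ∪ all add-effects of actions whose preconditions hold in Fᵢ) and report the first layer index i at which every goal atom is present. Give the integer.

F0 = init (8 atoms)
F1 = F0 ∪ {above(d), linked(c), linked(f), on(d,d)}  (12 atoms)
F2 = F1 ∪ {above(c), above(f)}  (14 atoms)
goal ⊆ F2  ⇒  h_max = 2

2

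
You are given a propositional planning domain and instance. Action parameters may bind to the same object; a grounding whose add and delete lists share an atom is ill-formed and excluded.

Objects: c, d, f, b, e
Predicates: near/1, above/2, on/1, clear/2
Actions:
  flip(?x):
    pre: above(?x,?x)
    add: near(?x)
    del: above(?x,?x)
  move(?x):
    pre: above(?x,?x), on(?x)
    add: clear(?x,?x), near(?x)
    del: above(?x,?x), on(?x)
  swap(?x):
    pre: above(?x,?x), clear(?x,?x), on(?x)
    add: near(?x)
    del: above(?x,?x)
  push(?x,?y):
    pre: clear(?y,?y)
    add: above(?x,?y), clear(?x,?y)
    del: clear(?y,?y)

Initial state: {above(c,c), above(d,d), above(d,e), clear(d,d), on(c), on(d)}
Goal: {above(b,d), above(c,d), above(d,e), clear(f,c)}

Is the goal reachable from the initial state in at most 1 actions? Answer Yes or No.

No

1. move(c)  →  {above(d,d), above(d,e), clear(c,c), clear(d,d), near(c), on(d)}
2. push(c,d)  →  {above(c,d), above(d,d), above(d,e), clear(c,c), clear(c,d), near(c), on(d)}
3. move(d)  →  {above(c,d), above(d,e), clear(c,c), clear(c,d), clear(d,d), near(c), near(d)}
4. push(f,c)  →  {above(c,d), above(d,e), above(f,c), clear(c,d), clear(d,d), clear(f,c), near(c), near(d)}
5. push(b,d)  →  {above(b,d), above(c,d), above(d,e), above(f,c), clear(b,d), clear(c,d), clear(f,c), near(c), near(d)}
optimal plan length = 5; 5 > 1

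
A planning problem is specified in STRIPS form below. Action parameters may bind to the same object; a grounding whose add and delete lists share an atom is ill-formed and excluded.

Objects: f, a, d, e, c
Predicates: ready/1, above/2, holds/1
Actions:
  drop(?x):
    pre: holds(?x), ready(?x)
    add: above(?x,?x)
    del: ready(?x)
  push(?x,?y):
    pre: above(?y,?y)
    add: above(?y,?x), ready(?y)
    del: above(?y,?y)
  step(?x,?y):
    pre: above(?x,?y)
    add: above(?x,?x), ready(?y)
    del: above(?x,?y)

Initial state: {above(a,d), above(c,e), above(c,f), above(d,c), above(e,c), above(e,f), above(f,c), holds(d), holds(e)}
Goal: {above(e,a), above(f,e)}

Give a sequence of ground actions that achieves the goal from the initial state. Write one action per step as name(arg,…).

step(f,c); push(e,f); step(e,f); push(a,e)

1. step(f,c)  →  {above(a,d), above(c,e), above(c,f), above(d,c), above(e,c), above(e,f), above(f,f), holds(d), holds(e), ready(c)}
2. push(e,f)  →  {above(a,d), above(c,e), above(c,f), above(d,c), above(e,c), above(e,f), above(f,e), holds(d), holds(e), ready(c), ready(f)}
3. step(e,f)  →  {above(a,d), above(c,e), above(c,f), above(d,c), above(e,c), above(e,e), above(f,e), holds(d), holds(e), ready(c), ready(f)}
4. push(a,e)  →  {above(a,d), above(c,e), above(c,f), above(d,c), above(e,a), above(e,c), above(f,e), holds(d), holds(e), ready(c), ready(e), ready(f)}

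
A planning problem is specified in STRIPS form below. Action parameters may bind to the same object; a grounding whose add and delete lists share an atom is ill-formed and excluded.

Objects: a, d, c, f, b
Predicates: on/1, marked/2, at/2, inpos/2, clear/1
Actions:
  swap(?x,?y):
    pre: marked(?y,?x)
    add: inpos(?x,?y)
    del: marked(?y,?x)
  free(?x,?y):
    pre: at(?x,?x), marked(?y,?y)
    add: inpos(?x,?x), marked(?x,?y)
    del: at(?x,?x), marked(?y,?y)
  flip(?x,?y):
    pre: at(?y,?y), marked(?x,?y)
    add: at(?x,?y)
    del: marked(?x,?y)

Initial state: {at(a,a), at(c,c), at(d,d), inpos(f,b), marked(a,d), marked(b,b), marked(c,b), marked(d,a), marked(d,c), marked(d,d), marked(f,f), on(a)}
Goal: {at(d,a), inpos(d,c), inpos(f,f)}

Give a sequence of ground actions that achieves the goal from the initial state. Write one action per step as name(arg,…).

1. swap(f,f)  →  {at(a,a), at(c,c), at(d,d), inpos(f,b), inpos(f,f), marked(a,d), marked(b,b), marked(c,b), marked(d,a), marked(d,c), marked(d,d), on(a)}
2. free(c,d)  →  {at(a,a), at(d,d), inpos(c,c), inpos(f,b), inpos(f,f), marked(a,d), marked(b,b), marked(c,b), marked(c,d), marked(d,a), marked(d,c), on(a)}
3. swap(d,c)  →  {at(a,a), at(d,d), inpos(c,c), inpos(d,c), inpos(f,b), inpos(f,f), marked(a,d), marked(b,b), marked(c,b), marked(d,a), marked(d,c), on(a)}
4. flip(d,a)  →  {at(a,a), at(d,a), at(d,d), inpos(c,c), inpos(d,c), inpos(f,b), inpos(f,f), marked(a,d), marked(b,b), marked(c,b), marked(d,c), on(a)}

swap(f,f); free(c,d); swap(d,c); flip(d,a)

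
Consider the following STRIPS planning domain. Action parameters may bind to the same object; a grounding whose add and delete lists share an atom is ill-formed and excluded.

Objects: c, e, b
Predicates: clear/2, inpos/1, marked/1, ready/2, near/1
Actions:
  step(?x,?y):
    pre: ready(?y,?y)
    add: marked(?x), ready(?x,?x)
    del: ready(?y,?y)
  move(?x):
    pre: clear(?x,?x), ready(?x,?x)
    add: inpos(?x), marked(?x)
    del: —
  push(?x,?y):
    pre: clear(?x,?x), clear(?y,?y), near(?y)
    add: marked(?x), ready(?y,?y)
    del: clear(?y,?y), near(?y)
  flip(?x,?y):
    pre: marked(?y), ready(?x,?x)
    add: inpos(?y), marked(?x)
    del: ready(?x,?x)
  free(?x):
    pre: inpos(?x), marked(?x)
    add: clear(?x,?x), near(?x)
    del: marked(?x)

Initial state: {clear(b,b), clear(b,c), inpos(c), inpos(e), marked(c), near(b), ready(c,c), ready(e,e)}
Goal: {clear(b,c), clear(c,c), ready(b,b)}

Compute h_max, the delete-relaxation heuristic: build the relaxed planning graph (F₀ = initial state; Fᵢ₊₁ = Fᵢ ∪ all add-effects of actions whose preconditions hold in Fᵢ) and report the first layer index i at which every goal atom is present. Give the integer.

F0 = init (8 atoms)
F1 = F0 ∪ {clear(c,c), marked(b), marked(e), near(c), ready(b,b)}  (13 atoms)
goal ⊆ F1  ⇒  h_max = 1

1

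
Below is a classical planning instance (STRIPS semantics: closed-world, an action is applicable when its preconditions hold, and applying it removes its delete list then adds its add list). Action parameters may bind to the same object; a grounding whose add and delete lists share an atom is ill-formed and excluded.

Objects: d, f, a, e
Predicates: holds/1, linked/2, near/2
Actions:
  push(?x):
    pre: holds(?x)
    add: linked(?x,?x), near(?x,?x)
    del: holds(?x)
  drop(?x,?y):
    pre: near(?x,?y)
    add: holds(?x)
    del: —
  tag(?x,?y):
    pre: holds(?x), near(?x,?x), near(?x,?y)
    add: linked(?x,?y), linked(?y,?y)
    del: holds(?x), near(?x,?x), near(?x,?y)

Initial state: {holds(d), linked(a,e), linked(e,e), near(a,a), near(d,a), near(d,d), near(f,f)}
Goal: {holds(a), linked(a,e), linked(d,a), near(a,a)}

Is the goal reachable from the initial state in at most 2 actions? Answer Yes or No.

Yes

1. drop(a,a)  →  {holds(a), holds(d), linked(a,e), linked(e,e), near(a,a), near(d,a), near(d,d), near(f,f)}
2. tag(d,a)  →  {holds(a), linked(a,a), linked(a,e), linked(d,a), linked(e,e), near(a,a), near(f,f)}
optimal plan length = 2; 2 ≤ 2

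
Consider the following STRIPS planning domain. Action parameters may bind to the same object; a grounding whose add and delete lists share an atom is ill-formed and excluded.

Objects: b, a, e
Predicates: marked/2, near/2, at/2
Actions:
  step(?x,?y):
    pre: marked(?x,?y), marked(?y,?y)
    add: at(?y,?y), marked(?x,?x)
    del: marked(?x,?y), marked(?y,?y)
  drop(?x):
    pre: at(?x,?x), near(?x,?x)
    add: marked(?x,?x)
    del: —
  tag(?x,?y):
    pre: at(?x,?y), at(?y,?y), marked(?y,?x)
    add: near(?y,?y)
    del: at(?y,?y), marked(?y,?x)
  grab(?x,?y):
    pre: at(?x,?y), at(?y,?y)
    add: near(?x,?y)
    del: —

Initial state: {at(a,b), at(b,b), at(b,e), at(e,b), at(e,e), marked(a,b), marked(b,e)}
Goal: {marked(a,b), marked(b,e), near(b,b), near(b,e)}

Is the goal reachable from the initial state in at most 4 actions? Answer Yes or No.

1. grab(b,b)  →  {at(a,b), at(b,b), at(b,e), at(e,b), at(e,e), marked(a,b), marked(b,e), near(b,b)}
2. grab(b,e)  →  {at(a,b), at(b,b), at(b,e), at(e,b), at(e,e), marked(a,b), marked(b,e), near(b,b), near(b,e)}
optimal plan length = 2; 2 ≤ 4

Yes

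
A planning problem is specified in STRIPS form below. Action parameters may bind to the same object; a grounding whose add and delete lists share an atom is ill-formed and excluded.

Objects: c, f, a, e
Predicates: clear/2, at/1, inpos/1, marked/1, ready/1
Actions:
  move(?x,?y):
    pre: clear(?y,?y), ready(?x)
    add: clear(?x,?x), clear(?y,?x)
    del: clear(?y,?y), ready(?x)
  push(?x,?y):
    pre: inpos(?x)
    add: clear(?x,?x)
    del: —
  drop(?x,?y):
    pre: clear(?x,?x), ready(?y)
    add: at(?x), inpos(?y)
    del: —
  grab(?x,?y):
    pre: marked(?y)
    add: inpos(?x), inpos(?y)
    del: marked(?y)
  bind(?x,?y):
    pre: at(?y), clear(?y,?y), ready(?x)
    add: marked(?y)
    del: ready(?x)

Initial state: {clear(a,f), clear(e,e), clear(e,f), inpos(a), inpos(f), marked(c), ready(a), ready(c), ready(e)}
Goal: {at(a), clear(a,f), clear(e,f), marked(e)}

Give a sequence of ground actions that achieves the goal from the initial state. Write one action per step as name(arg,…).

push(a,c); drop(a,c); drop(e,c); bind(c,e)

1. push(a,c)  →  {clear(a,a), clear(a,f), clear(e,e), clear(e,f), inpos(a), inpos(f), marked(c), ready(a), ready(c), ready(e)}
2. drop(a,c)  →  {at(a), clear(a,a), clear(a,f), clear(e,e), clear(e,f), inpos(a), inpos(c), inpos(f), marked(c), ready(a), ready(c), ready(e)}
3. drop(e,c)  →  {at(a), at(e), clear(a,a), clear(a,f), clear(e,e), clear(e,f), inpos(a), inpos(c), inpos(f), marked(c), ready(a), ready(c), ready(e)}
4. bind(c,e)  →  {at(a), at(e), clear(a,a), clear(a,f), clear(e,e), clear(e,f), inpos(a), inpos(c), inpos(f), marked(c), marked(e), ready(a), ready(e)}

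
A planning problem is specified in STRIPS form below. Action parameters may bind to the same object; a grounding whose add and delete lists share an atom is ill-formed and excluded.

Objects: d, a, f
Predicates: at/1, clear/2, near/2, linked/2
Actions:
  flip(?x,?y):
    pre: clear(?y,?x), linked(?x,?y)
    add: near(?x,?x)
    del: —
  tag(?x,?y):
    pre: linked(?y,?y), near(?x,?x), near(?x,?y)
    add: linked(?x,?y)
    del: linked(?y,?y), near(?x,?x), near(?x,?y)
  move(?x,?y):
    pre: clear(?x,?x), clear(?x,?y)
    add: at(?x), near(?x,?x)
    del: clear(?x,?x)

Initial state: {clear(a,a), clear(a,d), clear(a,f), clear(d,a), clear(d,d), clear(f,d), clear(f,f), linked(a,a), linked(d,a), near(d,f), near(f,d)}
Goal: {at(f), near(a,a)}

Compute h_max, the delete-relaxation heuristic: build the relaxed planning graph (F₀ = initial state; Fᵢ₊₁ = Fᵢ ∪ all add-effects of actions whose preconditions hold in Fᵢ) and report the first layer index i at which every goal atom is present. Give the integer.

1

F0 = init (11 atoms)
F1 = F0 ∪ {at(a), at(d), at(f), near(a,a), near(d,d), near(f,f)}  (17 atoms)
goal ⊆ F1  ⇒  h_max = 1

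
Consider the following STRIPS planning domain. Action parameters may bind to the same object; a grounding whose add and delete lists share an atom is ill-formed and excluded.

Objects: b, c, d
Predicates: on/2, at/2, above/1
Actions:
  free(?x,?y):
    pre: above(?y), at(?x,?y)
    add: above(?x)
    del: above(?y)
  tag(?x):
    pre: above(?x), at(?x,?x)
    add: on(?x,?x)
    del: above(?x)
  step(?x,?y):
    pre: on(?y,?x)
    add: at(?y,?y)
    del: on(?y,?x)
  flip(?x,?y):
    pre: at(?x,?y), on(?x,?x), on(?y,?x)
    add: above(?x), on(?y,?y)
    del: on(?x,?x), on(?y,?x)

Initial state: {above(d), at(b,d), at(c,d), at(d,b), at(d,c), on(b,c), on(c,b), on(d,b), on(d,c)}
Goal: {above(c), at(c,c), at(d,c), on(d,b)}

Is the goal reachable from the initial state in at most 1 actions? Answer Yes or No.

No

1. free(c,d)  →  {above(c), at(b,d), at(c,d), at(d,b), at(d,c), on(b,c), on(c,b), on(d,b), on(d,c)}
2. step(b,c)  →  {above(c), at(b,d), at(c,c), at(c,d), at(d,b), at(d,c), on(b,c), on(d,b), on(d,c)}
optimal plan length = 2; 2 > 1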